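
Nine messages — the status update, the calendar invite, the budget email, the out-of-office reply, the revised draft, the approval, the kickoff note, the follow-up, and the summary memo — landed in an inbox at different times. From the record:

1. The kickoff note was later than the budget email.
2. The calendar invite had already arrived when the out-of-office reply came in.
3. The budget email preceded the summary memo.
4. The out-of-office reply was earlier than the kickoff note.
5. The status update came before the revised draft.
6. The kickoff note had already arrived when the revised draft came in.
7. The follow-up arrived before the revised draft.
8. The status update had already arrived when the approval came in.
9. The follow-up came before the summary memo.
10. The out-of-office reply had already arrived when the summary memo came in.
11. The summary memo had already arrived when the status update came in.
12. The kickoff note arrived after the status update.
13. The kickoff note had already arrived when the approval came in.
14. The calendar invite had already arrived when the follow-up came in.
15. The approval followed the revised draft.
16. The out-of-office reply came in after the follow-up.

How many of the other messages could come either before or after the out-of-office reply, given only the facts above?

Forced before the out-of-office reply: the calendar invite and the follow-up; forced after the out-of-office reply: the approval, the kickoff note, the revised draft, the status update, and the summary memo.
That leaves the budget email with no forced order relative to the out-of-office reply — 1.

1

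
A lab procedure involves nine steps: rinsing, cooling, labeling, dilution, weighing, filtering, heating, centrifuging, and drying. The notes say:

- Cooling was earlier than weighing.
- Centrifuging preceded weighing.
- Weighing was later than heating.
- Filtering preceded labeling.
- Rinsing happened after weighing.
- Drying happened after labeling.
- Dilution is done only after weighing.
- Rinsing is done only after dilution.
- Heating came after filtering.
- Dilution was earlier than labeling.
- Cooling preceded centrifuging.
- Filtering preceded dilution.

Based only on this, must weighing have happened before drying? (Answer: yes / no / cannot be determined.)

Chain the constraints: weighing → dilution → labeling → drying. Each link is directly stated, so weighing comes before drying.

yes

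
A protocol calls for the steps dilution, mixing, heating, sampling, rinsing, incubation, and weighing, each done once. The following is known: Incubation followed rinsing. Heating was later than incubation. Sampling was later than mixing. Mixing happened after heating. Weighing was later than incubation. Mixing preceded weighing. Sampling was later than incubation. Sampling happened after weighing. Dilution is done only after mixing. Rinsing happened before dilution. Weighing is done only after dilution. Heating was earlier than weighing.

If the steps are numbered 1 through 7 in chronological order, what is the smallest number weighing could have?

6

Dilution, heating, incubation, mixing, and rinsing must all come before weighing — 5 forced predecessors.
Nothing else is forced ahead of weighing, so its earliest slot is position 5 + 1 = 6.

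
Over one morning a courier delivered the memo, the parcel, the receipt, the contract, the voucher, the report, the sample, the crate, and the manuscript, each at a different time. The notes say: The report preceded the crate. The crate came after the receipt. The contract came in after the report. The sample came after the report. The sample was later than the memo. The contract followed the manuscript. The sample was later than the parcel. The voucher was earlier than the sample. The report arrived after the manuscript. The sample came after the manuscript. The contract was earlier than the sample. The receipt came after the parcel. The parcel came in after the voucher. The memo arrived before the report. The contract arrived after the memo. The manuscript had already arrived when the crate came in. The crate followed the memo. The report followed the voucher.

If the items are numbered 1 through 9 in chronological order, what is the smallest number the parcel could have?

2

The voucher must come before the parcel — 1 forced predecessor.
Nothing else is forced ahead of the parcel, so its earliest slot is position 1 + 1 = 2.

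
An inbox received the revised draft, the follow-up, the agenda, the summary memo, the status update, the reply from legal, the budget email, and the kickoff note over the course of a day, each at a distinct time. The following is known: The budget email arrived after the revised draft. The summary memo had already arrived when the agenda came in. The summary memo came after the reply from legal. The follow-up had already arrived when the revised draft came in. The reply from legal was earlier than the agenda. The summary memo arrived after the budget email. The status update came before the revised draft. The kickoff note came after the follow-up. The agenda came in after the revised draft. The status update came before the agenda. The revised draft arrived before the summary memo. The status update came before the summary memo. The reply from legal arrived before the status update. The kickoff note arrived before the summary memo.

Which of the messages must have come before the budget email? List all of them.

the follow-up, the reply from legal, the revised draft, the status update

Directly stated before the budget email: the revised draft.
The follow-up reaches the budget email via the follow-up → the revised draft → the budget email.
The reply from legal reaches the budget email via the reply from legal → the status update → the revised draft → the budget email.
The status update reaches the budget email via the status update → the revised draft → the budget email.
No chain forces the agenda (or any of the others) ahead of the budget email.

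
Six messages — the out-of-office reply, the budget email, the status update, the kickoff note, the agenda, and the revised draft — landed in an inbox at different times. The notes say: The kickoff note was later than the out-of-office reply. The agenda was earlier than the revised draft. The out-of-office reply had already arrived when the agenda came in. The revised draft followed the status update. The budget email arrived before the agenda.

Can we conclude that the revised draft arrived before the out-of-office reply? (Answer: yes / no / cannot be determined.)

no

Tracing the constraints gives the out-of-office reply → the agenda → the revised draft, so the out-of-office reply must come before the revised draft.
That means the revised draft cannot be before the out-of-office reply.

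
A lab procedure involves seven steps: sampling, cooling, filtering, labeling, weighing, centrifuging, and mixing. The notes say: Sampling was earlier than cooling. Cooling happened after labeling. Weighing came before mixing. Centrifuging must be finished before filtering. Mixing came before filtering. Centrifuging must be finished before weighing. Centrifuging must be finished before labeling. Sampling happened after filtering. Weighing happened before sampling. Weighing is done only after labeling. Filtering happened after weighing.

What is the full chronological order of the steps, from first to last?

The constraints fix every adjacent pair, so only one ordering works:
centrifuging → labeling → weighing → mixing → filtering → sampling → cooling.

centrifuging, labeling, weighing, mixing, filtering, sampling, cooling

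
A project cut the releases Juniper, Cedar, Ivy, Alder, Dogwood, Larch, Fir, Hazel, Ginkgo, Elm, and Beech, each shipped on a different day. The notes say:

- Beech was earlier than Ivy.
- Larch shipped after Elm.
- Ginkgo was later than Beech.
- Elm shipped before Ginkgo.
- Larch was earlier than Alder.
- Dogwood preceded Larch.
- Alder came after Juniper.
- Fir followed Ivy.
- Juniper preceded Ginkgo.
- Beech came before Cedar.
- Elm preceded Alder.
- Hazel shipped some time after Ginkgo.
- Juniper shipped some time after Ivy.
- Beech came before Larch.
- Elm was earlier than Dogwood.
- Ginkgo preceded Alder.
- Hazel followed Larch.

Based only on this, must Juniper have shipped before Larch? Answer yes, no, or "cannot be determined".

No chain of stated constraints runs from Juniper to Larch, and none runs from Larch to Juniper either.
So the relative order of Juniper and Larch is not fixed by the given facts.

cannot be determined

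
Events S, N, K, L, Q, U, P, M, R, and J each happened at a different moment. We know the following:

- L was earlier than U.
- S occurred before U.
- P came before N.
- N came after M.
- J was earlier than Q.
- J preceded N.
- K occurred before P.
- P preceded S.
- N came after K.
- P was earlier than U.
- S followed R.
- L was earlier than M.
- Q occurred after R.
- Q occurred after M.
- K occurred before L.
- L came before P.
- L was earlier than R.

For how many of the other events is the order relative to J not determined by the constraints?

7

Forced after J: N and Q.
That leaves K, L, M, P, R, S, and U with no forced order relative to J — 7.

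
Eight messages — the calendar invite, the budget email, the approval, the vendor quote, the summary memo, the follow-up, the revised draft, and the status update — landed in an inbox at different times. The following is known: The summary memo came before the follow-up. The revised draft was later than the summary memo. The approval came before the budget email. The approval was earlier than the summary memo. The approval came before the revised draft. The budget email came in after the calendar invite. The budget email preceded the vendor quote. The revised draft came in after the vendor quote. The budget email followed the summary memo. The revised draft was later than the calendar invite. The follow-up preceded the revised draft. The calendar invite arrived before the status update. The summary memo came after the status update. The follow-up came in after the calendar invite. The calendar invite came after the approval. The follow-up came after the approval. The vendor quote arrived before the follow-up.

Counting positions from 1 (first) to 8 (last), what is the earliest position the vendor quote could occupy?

6

The approval, the budget email, the calendar invite, the status update, and the summary memo must all come before the vendor quote — 5 forced predecessors.
Nothing else is forced ahead of the vendor quote, so its earliest slot is position 5 + 1 = 6.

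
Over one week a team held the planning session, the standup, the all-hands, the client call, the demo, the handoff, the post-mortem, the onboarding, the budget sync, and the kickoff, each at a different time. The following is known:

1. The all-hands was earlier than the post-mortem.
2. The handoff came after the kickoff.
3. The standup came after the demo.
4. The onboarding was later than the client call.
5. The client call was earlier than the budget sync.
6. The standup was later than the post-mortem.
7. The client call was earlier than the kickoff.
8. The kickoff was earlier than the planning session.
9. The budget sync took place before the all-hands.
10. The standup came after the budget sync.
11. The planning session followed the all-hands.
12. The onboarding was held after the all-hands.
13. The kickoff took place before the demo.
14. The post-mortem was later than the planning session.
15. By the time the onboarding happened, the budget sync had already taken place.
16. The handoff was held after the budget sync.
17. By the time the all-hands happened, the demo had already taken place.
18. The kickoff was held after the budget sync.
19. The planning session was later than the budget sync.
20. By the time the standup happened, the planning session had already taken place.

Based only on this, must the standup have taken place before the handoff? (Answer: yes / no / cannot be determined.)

No chain of stated constraints runs from the standup to the handoff, and none runs from the handoff to the standup either.
So the relative order of the standup and the handoff is not fixed by the given facts.

cannot be determined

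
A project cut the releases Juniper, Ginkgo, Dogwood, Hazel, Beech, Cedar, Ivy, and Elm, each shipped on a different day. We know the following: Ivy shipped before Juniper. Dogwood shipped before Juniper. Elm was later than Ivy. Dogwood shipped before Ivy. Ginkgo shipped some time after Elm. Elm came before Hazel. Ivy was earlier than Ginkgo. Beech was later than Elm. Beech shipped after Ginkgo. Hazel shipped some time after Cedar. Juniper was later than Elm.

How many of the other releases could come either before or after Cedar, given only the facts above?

6

Forced after Cedar: Hazel.
That leaves Beech, Dogwood, Elm, Ginkgo, Ivy, and Juniper with no forced order relative to Cedar — 6.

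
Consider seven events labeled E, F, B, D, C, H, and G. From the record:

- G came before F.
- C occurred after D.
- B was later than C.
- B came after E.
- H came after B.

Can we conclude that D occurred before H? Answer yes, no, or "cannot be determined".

Chain the constraints: D → C → B → H. Each link is directly stated, so D comes before H.

yes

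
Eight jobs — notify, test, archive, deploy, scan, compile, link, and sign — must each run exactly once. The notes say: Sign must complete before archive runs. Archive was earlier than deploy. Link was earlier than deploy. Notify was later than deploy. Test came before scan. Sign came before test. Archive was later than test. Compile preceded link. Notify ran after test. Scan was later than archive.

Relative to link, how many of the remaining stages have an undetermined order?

Forced before link: compile; forced after link: deploy and notify.
That leaves archive, scan, sign, and test with no forced order relative to link — 4.

4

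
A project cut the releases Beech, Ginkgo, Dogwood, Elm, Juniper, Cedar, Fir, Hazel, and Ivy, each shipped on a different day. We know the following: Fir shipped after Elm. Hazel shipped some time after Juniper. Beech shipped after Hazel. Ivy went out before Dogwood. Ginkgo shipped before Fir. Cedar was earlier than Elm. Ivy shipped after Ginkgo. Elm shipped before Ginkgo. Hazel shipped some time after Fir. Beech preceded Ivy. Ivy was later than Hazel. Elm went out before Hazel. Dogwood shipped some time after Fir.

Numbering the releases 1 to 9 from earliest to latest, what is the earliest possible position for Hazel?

6

Cedar, Elm, Fir, Ginkgo, and Juniper must all come before Hazel — 5 forced predecessors.
Nothing else is forced ahead of Hazel, so its earliest slot is position 5 + 1 = 6.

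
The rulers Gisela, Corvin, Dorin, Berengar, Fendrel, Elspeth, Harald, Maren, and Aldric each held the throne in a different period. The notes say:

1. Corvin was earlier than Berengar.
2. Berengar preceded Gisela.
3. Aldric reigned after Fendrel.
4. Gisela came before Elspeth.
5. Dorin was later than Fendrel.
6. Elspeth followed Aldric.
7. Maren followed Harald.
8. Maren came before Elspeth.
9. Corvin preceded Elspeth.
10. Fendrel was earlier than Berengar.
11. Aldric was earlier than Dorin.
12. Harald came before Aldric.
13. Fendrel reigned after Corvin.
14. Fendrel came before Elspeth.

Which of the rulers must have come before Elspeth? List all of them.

Directly stated before Elspeth: Aldric, Corvin, Fendrel, Gisela, and Maren.
Berengar reaches Elspeth via Berengar → Gisela → Elspeth.
Harald reaches Elspeth via Harald → Maren → Elspeth.
No chain forces Dorin ahead of Elspeth.

Aldric, Berengar, Corvin, Fendrel, Gisela, Harald, Maren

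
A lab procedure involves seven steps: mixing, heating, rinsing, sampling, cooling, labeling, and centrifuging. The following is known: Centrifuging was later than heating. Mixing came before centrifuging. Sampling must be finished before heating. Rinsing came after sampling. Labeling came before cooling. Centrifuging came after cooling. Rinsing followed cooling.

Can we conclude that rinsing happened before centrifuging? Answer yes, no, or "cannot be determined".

No chain of stated constraints runs from rinsing to centrifuging, and none runs from centrifuging to rinsing either.
So the relative order of rinsing and centrifuging is not fixed by the given facts.

cannot be determined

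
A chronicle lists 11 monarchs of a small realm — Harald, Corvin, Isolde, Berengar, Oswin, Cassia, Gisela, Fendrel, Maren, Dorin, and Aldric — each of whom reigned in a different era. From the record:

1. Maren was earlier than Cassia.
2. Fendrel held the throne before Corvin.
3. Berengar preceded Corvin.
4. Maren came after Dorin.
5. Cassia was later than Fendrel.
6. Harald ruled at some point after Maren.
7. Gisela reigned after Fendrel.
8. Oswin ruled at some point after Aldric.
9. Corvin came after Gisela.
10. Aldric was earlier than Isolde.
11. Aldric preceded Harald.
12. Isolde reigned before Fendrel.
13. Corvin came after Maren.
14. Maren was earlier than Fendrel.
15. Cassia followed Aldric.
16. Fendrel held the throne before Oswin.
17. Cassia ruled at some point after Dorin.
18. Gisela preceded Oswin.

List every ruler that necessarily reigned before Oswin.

Aldric, Dorin, Fendrel, Gisela, Isolde, Maren

Directly stated before Oswin: Aldric, Fendrel, and Gisela.
Dorin reaches Oswin via Dorin → Maren → Fendrel → Oswin.
Isolde reaches Oswin via Isolde → Fendrel → Oswin.
Maren reaches Oswin via Maren → Fendrel → Oswin.
No chain forces Berengar (or any of the others) ahead of Oswin.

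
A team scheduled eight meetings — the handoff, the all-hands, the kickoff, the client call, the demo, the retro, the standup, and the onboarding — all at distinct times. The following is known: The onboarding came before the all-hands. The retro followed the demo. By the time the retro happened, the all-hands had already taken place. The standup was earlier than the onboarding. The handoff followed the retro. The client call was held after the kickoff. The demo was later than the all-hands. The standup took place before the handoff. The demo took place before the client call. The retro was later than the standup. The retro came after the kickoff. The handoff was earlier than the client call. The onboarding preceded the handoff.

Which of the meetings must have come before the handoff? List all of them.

Directly stated before the handoff: the onboarding, the retro, and the standup.
The all-hands reaches the handoff via the all-hands → the retro → the handoff.
The demo reaches the handoff via the demo → the retro → the handoff.
The kickoff reaches the handoff via the kickoff → the retro → the handoff.
No chain forces the client call ahead of the handoff.

the all-hands, the demo, the kickoff, the onboarding, the retro, the standup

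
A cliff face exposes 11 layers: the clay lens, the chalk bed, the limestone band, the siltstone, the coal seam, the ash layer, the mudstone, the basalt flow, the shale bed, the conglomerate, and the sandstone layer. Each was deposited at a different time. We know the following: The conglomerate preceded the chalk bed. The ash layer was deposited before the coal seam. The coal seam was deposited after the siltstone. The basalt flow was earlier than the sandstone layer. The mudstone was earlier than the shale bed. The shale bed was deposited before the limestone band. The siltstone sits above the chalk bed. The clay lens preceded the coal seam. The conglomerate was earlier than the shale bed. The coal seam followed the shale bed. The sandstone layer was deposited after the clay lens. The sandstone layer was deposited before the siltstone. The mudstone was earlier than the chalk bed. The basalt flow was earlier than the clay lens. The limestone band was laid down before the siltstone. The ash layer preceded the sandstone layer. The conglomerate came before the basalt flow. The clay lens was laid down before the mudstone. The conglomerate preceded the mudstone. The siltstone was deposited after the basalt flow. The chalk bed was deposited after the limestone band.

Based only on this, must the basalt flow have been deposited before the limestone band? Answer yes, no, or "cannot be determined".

Chain the constraints: the basalt flow → the clay lens → the mudstone → the shale bed → the limestone band. Each link is directly stated, so the basalt flow comes before the limestone band.

yes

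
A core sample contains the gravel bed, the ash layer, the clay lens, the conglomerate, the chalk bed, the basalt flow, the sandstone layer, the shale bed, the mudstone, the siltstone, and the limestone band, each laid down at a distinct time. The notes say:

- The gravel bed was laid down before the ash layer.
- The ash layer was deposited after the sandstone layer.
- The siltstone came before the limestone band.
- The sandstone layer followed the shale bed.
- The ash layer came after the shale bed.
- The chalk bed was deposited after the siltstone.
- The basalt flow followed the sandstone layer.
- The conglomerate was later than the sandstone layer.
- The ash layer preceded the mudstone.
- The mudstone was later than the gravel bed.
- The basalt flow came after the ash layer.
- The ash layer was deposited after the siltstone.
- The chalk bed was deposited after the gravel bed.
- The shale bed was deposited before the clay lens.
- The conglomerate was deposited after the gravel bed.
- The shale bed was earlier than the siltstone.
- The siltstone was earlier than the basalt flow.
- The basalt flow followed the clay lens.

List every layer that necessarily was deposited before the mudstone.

Directly stated before the mudstone: the ash layer and the gravel bed.
The sandstone layer reaches the mudstone via the sandstone layer → the ash layer → the mudstone.
The shale bed reaches the mudstone via the shale bed → the ash layer → the mudstone.
The siltstone reaches the mudstone via the siltstone → the ash layer → the mudstone.
No chain forces the chalk bed (or any of the others) ahead of the mudstone.

the ash layer, the gravel bed, the sandstone layer, the shale bed, the siltstone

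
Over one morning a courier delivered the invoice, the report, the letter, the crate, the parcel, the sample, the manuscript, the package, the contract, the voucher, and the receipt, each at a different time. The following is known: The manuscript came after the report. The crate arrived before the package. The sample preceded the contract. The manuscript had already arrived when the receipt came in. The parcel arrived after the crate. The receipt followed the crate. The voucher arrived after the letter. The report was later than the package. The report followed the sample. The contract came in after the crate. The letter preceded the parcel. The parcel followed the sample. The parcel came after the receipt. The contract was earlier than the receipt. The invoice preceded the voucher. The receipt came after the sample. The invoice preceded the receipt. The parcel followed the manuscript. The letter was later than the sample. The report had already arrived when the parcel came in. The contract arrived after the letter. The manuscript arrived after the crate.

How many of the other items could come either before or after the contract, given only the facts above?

Forced before the contract: the crate, the letter, and the sample; forced after the contract: the parcel and the receipt.
That leaves the invoice, the manuscript, the package, the report, and the voucher with no forced order relative to the contract — 5.

5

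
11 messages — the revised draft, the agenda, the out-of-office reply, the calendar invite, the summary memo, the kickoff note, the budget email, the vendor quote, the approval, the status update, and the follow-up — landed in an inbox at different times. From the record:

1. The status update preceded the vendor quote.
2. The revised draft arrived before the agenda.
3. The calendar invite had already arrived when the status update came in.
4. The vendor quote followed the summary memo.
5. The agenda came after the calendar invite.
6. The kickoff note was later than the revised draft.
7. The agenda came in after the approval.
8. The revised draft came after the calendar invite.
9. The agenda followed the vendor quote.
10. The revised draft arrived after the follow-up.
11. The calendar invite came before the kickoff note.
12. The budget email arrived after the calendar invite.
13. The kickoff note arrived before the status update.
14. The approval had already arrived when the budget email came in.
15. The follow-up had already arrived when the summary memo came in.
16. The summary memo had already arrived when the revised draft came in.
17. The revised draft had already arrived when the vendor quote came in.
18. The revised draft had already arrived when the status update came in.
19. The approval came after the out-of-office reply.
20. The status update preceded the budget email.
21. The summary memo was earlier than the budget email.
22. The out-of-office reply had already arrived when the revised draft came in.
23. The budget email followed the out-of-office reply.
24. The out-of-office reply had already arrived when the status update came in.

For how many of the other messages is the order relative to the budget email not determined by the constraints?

2

Forced before the budget email: the approval, the calendar invite, the follow-up, the kickoff note, the out-of-office reply, the revised draft, the status update, and the summary memo.
That leaves the agenda and the vendor quote with no forced order relative to the budget email — 2.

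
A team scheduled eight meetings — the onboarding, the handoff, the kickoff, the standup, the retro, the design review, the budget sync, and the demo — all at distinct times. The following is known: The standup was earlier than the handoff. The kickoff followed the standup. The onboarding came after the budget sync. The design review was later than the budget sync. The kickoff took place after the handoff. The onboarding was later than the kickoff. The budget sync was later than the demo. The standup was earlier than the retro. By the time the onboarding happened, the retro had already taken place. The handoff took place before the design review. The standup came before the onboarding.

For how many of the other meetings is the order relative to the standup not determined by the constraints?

Forced after the standup: the design review, the handoff, the kickoff, the onboarding, and the retro.
That leaves the budget sync and the demo with no forced order relative to the standup — 2.

2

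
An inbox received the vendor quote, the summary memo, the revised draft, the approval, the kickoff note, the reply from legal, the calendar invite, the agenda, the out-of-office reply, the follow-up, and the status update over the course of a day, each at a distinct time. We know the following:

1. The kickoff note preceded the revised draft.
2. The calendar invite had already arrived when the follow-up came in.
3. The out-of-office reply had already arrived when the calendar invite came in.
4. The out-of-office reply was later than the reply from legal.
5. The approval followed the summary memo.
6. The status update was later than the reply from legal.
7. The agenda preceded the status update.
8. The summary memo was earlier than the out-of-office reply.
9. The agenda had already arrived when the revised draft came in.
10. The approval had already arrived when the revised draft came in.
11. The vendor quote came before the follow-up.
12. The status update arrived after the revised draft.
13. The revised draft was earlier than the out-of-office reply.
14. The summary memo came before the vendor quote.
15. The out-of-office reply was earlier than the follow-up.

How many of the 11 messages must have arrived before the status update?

6

Directly stated before the status update: the agenda, the reply from legal, and the revised draft.
The approval reaches the status update via the approval → the revised draft → the status update.
The kickoff note reaches the status update via the kickoff note → the revised draft → the status update.
The summary memo reaches the status update via the summary memo → the approval → the revised draft → the status update.
That's the agenda, the approval, the kickoff note, the reply from legal, the revised draft, and the summary memo — 6 in all.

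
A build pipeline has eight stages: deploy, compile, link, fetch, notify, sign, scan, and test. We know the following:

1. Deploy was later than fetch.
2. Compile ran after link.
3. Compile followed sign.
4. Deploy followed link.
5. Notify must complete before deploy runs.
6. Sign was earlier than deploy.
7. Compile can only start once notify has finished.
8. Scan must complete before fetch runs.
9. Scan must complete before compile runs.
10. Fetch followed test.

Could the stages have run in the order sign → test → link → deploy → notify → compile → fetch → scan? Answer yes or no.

no

The constraints require fetch before deploy, but in the proposed sequence deploy appears ahead of fetch. That one violation is enough.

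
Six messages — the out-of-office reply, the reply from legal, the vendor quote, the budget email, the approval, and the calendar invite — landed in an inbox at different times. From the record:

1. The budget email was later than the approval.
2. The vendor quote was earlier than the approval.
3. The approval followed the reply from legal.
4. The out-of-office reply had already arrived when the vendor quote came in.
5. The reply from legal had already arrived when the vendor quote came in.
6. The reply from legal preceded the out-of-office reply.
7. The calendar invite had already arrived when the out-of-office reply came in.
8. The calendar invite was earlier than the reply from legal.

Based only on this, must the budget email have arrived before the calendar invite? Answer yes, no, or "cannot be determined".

no

Tracing the constraints gives the calendar invite → the reply from legal → the approval → the budget email, so the calendar invite must come before the budget email.
That means the budget email cannot be before the calendar invite.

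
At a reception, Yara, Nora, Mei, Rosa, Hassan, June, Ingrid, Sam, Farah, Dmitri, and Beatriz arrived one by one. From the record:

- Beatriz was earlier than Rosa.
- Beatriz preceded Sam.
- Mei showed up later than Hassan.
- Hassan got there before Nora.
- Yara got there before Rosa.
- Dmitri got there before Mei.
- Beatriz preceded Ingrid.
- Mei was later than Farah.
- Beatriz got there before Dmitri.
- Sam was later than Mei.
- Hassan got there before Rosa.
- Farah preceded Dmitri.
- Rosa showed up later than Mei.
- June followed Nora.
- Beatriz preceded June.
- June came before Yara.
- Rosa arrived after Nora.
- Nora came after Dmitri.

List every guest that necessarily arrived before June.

Beatriz, Dmitri, Farah, Hassan, Nora

Directly stated before June: Beatriz and Nora.
Dmitri reaches June via Dmitri → Nora → June.
Farah reaches June via Farah → Dmitri → Nora → June.
Hassan reaches June via Hassan → Nora → June.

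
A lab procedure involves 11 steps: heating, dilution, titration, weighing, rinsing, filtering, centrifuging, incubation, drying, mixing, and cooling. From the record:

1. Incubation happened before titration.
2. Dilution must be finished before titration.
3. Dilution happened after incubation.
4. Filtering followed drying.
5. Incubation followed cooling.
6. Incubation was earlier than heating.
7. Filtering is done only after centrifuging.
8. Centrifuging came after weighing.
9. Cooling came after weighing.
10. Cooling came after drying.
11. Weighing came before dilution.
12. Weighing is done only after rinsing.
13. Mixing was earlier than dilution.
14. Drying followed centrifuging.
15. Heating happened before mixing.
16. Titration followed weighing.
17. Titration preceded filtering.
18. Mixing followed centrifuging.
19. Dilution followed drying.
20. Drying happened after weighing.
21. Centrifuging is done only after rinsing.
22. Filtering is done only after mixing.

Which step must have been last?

Every other step has a chain of constraints placing it before filtering, so filtering is last.

filtering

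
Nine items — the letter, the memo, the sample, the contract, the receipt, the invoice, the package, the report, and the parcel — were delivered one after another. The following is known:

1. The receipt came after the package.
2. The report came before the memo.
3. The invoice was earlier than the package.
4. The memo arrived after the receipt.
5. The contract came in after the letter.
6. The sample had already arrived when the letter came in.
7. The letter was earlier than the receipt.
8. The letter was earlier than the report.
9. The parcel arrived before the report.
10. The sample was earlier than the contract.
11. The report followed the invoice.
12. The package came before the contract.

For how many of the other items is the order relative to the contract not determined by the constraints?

4

Forced before the contract: the invoice, the letter, the package, and the sample.
That leaves the memo, the parcel, the receipt, and the report with no forced order relative to the contract — 4.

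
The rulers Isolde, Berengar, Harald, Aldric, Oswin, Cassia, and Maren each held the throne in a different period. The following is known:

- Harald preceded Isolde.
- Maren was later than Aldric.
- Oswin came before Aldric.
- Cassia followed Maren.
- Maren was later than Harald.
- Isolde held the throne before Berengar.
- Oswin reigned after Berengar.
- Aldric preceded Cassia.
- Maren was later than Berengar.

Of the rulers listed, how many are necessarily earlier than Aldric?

Directly stated before Aldric: Oswin.
Berengar reaches Aldric via Berengar → Oswin → Aldric.
Harald reaches Aldric via Harald → Isolde → Berengar → Oswin → Aldric.
Isolde reaches Aldric via Isolde → Berengar → Oswin → Aldric.
No chain forces Cassia (or any of the others) ahead of Aldric.
That's Berengar, Harald, Isolde, and Oswin — 4 in all.

4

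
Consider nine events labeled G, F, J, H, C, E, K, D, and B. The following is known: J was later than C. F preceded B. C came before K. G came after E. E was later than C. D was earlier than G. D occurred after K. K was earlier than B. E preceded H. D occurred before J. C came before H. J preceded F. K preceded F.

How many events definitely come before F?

Directly stated before F: J and K.
C reaches F via C → J → F.
D reaches F via D → J → F.
No chain forces B (or any of the others) ahead of F.
That's C, D, J, and K — 4 in all.

4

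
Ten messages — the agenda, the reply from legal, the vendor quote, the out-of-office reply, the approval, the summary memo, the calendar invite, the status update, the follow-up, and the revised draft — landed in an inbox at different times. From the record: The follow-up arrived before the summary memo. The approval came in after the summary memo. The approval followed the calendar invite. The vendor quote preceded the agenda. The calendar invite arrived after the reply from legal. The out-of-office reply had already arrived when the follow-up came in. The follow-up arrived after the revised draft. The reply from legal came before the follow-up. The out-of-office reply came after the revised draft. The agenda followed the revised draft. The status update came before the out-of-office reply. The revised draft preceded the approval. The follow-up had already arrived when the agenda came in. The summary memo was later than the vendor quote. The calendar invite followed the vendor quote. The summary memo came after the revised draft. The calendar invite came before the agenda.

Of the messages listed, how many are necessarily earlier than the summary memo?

Directly stated before the summary memo: the follow-up, the revised draft, and the vendor quote.
The out-of-office reply reaches the summary memo via the out-of-office reply → the follow-up → the summary memo.
The reply from legal reaches the summary memo via the reply from legal → the follow-up → the summary memo.
The status update reaches the summary memo via the status update → the out-of-office reply → the follow-up → the summary memo.
That's the follow-up, the out-of-office reply, the reply from legal, the revised draft, the status update, and the vendor quote — 6 in all.

6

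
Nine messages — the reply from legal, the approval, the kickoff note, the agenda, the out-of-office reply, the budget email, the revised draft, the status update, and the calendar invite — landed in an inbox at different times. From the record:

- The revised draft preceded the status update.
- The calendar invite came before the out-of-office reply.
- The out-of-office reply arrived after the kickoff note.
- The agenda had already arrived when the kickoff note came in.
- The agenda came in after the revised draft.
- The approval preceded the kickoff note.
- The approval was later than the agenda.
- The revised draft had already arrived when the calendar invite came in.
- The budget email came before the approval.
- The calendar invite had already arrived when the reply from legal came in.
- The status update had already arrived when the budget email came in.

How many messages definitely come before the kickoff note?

5

Directly stated before the kickoff note: the agenda and the approval.
The budget email reaches the kickoff note via the budget email → the approval → the kickoff note.
The revised draft reaches the kickoff note via the revised draft → the agenda → the kickoff note.
The status update reaches the kickoff note via the status update → the budget email → the approval → the kickoff note.
No chain forces the out-of-office reply (or any of the others) ahead of the kickoff note.
That's the agenda, the approval, the budget email, the revised draft, and the status update — 5 in all.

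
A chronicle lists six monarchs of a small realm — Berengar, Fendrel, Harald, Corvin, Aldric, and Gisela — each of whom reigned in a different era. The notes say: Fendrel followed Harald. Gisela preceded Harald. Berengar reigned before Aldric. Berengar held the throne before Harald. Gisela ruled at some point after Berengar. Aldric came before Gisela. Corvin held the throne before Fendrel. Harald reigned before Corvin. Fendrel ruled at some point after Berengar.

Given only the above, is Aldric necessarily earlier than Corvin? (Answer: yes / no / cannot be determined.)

yes

Chain the constraints: Aldric → Gisela → Harald → Corvin. Each link is directly stated, so Aldric comes before Corvin.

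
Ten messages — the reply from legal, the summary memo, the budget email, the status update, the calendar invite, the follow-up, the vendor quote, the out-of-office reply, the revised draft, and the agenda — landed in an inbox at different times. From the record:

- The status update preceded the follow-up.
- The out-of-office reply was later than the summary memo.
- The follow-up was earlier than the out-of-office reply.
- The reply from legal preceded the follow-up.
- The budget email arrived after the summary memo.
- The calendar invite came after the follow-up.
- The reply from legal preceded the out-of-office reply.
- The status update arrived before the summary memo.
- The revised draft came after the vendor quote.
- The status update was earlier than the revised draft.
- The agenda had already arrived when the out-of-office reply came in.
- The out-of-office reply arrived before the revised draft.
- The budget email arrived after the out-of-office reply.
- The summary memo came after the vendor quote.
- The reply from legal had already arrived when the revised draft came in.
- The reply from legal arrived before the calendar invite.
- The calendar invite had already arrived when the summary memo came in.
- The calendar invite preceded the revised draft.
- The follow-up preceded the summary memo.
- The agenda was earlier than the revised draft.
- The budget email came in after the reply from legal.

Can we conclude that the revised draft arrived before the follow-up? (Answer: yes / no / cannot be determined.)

no

Tracing the constraints gives the follow-up → the calendar invite → the revised draft, so the follow-up must come before the revised draft.
That means the revised draft cannot be before the follow-up.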